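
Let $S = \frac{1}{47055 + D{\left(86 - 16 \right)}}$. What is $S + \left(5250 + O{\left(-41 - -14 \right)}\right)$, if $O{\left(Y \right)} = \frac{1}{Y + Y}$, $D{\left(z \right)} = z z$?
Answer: $\frac{14729190599}{2805570} \approx 5250.0$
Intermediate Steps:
$D{\left(z \right)} = z^{2}$
$O{\left(Y \right)} = \frac{1}{2 Y}$
$S = \frac{1}{51955}$ ($S = \frac{1}{47055 + \left(86 - 16\right)^{2}} = \frac{1}{47055 + 70^{2}} = \frac{1}{47055 + 4900} = \frac{1}{51955} \approx 1.9247 \cdot 10^{-5}$)
$S + \left(5250 + O{\left(-41 - -14 \right)}\right) = \frac{1}{51955} + \left(5250 + \frac{1}{2 \left(-41 - -14\right)}\right) = \frac{1}{51955} + \left(5250 + \frac{1}{2 \left(-41 + 14\right)}\right) = \frac{1}{51955} + \left(5250 + \frac{1}{2 \left(-27\right)}\right) = \frac{1}{51955} + \left(5250 + \frac{1}{2} \left(- \frac{1}{27}\right)\right) = \frac{1}{51955} + \left(5250 - \frac{1}{54}\right) = \frac{1}{51955} + \frac{283499}{54} = \frac{14729190599}{2805570}$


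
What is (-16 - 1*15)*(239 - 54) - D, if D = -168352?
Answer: 162617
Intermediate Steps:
(-16 - 1*15)*(239 - 54) - D = (-16 - 1*15)*(239 - 54) - 1*(-168352) = (-16 - 15)*185 + 168352 = -31*185 + 168352 = -5735 + 168352 = 162617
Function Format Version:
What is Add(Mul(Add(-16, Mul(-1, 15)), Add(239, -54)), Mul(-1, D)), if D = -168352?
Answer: 162617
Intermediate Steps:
Add(Mul(Add(-16, Mul(-1, 15)), Add(239, -54)), Mul(-1, D)) = Add(Mul(Add(-16, Mul(-1, 15)), Add(239, -54)), Mul(-1, -168352)) = Add(Mul(Add(-16, -15), 185), 168352) = Add(Mul(-31, 185), 168352) = Add(-5735, 168352) = 162617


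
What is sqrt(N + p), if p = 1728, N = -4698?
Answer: 3*I*sqrt(330) ≈ 54.498*I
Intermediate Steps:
sqrt(N + p) = sqrt(-4698 + 1728) = sqrt(-2970) = 3*I*sqrt(330)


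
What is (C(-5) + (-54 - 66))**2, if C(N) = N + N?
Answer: 16900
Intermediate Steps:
C(N) = 2*N
(C(-5) + (-54 - 66))**2 = (2*(-5) + (-54 - 66))**2 = (-10 - 120)**2 = (-130)**2 = 16900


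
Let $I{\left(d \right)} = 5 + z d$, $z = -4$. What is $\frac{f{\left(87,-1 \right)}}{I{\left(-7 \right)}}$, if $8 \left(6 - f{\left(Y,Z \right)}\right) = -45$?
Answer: $\frac{31}{88} \approx 0.35227$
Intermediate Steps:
$f{\left(Y,Z \right)} = \frac{93}{8}$ ($f{\left(Y,Z \right)} = 6 - - \frac{45}{8} = 6 + \frac{45}{8} = \frac{93}{8}$)
$I{\left(d \right)} = 5 - 4 d$
$\frac{f{\left(87,-1 \right)}}{I{\left(-7 \right)}} = \frac{93}{8 \left(5 - -28\right)} = \frac{93}{8 \left(5 + 28\right)} = \frac{93}{8 \cdot 33} = \frac{93}{8} \cdot \frac{1}{33} = \frac{31}{88}$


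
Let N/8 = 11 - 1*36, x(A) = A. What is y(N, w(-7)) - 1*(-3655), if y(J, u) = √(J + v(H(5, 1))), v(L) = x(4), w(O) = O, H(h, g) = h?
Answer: 3655 + 14*I ≈ 3655.0 + 14.0*I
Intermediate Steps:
v(L) = 4
N = -200 (N = 8*(11 - 1*36) = 8*(11 - 36) = 8*(-25) = -200)
y(J, u) = √(4 + J) (y(J, u) = √(J + 4) = √(4 + J))
y(N, w(-7)) - 1*(-3655) = √(4 - 200) - 1*(-3655) = √(-196) + 3655 = 14*I + 3655 = 3655 + 14*I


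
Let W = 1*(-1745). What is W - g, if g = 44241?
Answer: -45986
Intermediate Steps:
W = -1745
W - g = -1745 - 1*44241 = -1745 - 44241 = -45986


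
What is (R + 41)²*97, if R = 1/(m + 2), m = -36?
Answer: 188223553/1156 ≈ 1.6282e+5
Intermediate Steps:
R = -1/34 (R = 1/(-36 + 2) = 1/(-34) = -1/34 ≈ -0.029412)
(R + 41)²*97 = (-1/34 + 41)²*97 = (1393/34)²*97 = (1940449/1156)*97 = 188223553/1156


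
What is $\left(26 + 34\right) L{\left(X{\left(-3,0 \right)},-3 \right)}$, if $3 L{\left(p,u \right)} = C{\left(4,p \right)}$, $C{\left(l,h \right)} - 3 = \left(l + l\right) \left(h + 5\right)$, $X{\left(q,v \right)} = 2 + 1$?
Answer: $1340$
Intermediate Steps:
$X{\left(q,v \right)} = 3$
$C{\left(l,h \right)} = 3 + 2 l \left(5 + h\right)$ ($C{\left(l,h \right)} = 3 + \left(l + l\right) \left(h + 5\right) = 3 + 2 l \left(5 + h\right)$)
$L{\left(p,u \right)} = \frac{43}{3} + \frac{8 p}{3}$ ($L{\left(p,u \right)} = \frac{3 + 10 \cdot 4 + 2 p 4}{3} = \frac{3 + 40 + 8 p}{3} = \frac{43 + 8 p}{3} = \frac{43}{3} + \frac{8 p}{3}$)
$\left(26 + 34\right) L{\left(X{\left(-3,0 \right)},-3 \right)} = \left(26 + 34\right) \left(\frac{43}{3} + \frac{8}{3} \cdot 3\right) = 60 \left(\frac{43}{3} + 8\right) = 60 \cdot \frac{67}{3} = 1340$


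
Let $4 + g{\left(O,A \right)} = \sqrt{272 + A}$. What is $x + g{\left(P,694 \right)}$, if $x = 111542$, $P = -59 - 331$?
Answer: $111538 + \sqrt{966} \approx 1.1157 \cdot 10^{5}$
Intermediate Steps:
$P = -390$ ($P = -59 - 331 = -390$)
$g{\left(O,A \right)} = -4 + \sqrt{272 + A}$
$x + g{\left(P,694 \right)} = 111542 - \left(4 - \sqrt{272 + 694}\right) = 111542 - \left(4 - \sqrt{966}\right) = 111538 + \sqrt{966}$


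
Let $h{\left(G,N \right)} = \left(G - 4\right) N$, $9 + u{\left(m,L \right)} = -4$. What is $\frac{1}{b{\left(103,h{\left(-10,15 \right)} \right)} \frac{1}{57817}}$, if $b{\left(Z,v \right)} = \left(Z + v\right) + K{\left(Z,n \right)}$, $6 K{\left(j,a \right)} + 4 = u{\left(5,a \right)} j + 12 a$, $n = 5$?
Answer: $- \frac{346902}{1925} \approx -180.21$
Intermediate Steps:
$u{\left(m,L \right)} = -13$ ($u{\left(m,L \right)} = -9 - 4 = -13$)
$h{\left(G,N \right)} = N \left(-4 + G\right)$ ($h{\left(G,N \right)} = \left(-4 + G\right) N = N \left(-4 + G\right)$)
$K{\left(j,a \right)} = - \frac{2}{3} + 2 a - \frac{13 j}{6}$ ($K{\left(j,a \right)} = - \frac{2}{3} + \frac{- 13 j + 12 a}{6} = - \frac{2}{3} + \left(2 a - \frac{13 j}{6}\right) = - \frac{2}{3} + 2 a - \frac{13 j}{6}$)
$b{\left(Z,v \right)} = \frac{28}{3} + v - \frac{7 Z}{6}$ ($b{\left(Z,v \right)} = \left(Z + v\right) - \left(- \frac{28}{3} + \frac{13 Z}{6}\right) = \frac{28}{3} + v - \frac{7 Z}{6}$)
$\frac{1}{b{\left(103,h{\left(-10,15 \right)} \right)} \frac{1}{57817}} = \frac{1}{\left(\frac{28}{3} + 15 \left(-4 - 10\right) - \frac{721}{6}\right) \frac{1}{57817}} = \frac{1}{\left(\frac{28}{3} + 15 \left(-14\right) - \frac{721}{6}\right) \frac{1}{57817}} = \frac{1}{\left(\frac{28}{3} - 210 - \frac{721}{6}\right) \frac{1}{57817}} = \frac{1}{\left(- \frac{1925}{6}\right) \frac{1}{57817}} = \frac{1}{- \frac{1925}{346902}} = - \frac{346902}{1925}$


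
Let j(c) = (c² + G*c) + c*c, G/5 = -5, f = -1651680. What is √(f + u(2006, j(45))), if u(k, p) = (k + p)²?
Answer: √22663081 ≈ 4760.6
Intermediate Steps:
G = -25 (G = 5*(-5) = -25)
j(c) = -25*c + 2*c² (j(c) = (c² - 25*c) + c*c = (c² - 25*c) + c² = -25*c + 2*c²)
√(f + u(2006, j(45))) = √(-1651680 + (2006 + 45*(-25 + 2*45))²) = √(-1651680 + (2006 + 45*(-25 + 90))²) = √(-1651680 + (2006 + 45*65)²) = √(-1651680 + (2006 + 2925)²) = √(-1651680 + 4931²) = √(-1651680 + 24314761) = √22663081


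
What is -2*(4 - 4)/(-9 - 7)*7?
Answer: 0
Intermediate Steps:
-2*(4 - 4)/(-9 - 7)*7 = -0/(-16)*7 = -0*(-1)/16*7 = -2*0*7 = 0*7 = 0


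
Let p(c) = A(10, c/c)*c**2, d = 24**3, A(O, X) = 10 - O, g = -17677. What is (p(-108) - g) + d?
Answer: 31501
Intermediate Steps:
d = 13824
p(c) = 0 (p(c) = (10 - 1*10)*c**2 = (10 - 10)*c**2 = 0*c**2 = 0)
(p(-108) - g) + d = (0 - 1*(-17677)) + 13824 = (0 + 17677) + 13824 = 17677 + 13824 = 31501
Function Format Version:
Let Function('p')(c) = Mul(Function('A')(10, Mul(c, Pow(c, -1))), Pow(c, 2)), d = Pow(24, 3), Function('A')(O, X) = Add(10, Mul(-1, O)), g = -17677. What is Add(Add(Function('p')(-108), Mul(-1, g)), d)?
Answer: 31501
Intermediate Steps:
d = 13824
Function('p')(c) = 0 (Function('p')(c) = Mul(Add(10, Mul(-1, 10)), Pow(c, 2)) = Mul(Add(10, -10), Pow(c, 2)) = Mul(0, Pow(c, 2)) = 0)
Add(Add(Function('p')(-108), Mul(-1, g)), d) = Add(Add(0, Mul(-1, -17677)), 13824) = Add(Add(0, 17677), 13824) = Add(17677, 13824) = 31501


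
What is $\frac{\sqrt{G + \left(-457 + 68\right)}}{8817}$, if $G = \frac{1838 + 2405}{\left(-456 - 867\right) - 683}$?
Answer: $\frac{i \sqrt{1573861462}}{17686902} \approx 0.002243 i$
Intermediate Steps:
$G = - \frac{4243}{2006}$ ($G = \frac{4243}{\left(-456 - 867\right) - 683} = \frac{4243}{-1323 - 683} = \frac{4243}{-2006} = 4243 \left(- \frac{1}{2006}\right) = - \frac{4243}{2006} \approx -2.1152$)
$\frac{\sqrt{G + \left(-457 + 68\right)}}{8817} = \frac{\sqrt{- \frac{4243}{2006} + \left(-457 + 68\right)}}{8817} = \sqrt{- \frac{4243}{2006} - 389} \cdot \frac{1}{8817} = \sqrt{- \frac{784577}{2006}} \cdot \frac{1}{8817} = \frac{i \sqrt{1573861462}}{2006} \cdot \frac{1}{8817} = \frac{i \sqrt{1573861462}}{17686902}$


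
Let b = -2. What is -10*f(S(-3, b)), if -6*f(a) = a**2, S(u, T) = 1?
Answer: 5/3 ≈ 1.6667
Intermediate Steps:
f(a) = -a**2/6
-10*f(S(-3, b)) = -(-5)*1**2/3 = -(-5)/3 = -10*(-1/6) = 5/3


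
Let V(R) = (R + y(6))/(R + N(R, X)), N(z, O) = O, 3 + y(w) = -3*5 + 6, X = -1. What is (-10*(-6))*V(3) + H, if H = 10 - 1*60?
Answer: -320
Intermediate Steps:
y(w) = -12 (y(w) = -3 + (-3*5 + 6) = -3 + (-15 + 6) = -3 - 9 = -12)
H = -50 (H = 10 - 60 = -50)
V(R) = (-12 + R)/(-1 + R) (V(R) = (R - 12)/(R - 1) = (-12 + R)/(-1 + R))
(-10*(-6))*V(3) + H = (-10*(-6))*((-12 + 3)/(-1 + 3)) - 50 = 60*(-9/2) - 50 = -270 - 50 = -320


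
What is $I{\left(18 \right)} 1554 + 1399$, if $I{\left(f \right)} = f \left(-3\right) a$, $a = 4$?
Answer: $-334265$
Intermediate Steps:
$I{\left(f \right)} = - 12 f$ ($I{\left(f \right)} = f \left(-3\right) 4 = - 3 f 4 = - 12 f$)
$I{\left(18 \right)} 1554 + 1399 = \left(-12\right) 18 \cdot 1554 + 1399 = \left(-216\right) 1554 + 1399 = -335664 + 1399 = -334265$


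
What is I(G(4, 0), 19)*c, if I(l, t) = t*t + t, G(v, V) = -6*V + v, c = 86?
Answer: 32680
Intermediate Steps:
G(v, V) = v - 6*V
I(l, t) = t + t² (I(l, t) = t² + t = t + t²)
I(G(4, 0), 19)*c = (19*(1 + 19))*86 = (19*20)*86 = 380*86 = 32680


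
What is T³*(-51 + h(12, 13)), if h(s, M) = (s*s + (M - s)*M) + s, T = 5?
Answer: 14750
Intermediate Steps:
h(s, M) = s + s² + M*(M - s) (h(s, M) = (s² + M*(M - s)) + s = s + s² + M*(M - s))
T³*(-51 + h(12, 13)) = 5³*(-51 + (12 + 13² + 12² - 1*13*12)) = 125*(-51 + (12 + 169 + 144 - 156)) = 125*(-51 + 169) = 125*118 = 14750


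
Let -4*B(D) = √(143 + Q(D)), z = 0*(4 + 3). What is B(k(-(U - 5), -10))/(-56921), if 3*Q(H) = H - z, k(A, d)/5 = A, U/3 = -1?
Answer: √1407/683052 ≈ 5.4915e-5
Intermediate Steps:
U = -3 (U = 3*(-1) = -3)
z = 0 (z = 0*7 = 0)
k(A, d) = 5*A
Q(H) = H/3 (Q(H) = (H - 1*0)/3 = (H + 0)/3 = H/3)
B(D) = -√(143 + D/3)/4
B(k(-(U - 5), -10))/(-56921) = -√(1287 + 3*(5*(-(-3 - 5))))/12/(-56921) = -√(1287 + 3*(5*(-1*(-8))))/12*(-1/56921) = -√(1287 + 3*(5*8))/12*(-1/56921) = -√(1287 + 3*40)/12*(-1/56921) = -√(1287 + 120)/12*(-1/56921) = -√1407/12*(-1/56921) = √1407/683052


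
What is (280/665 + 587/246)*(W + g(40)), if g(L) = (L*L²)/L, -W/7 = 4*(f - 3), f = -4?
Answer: 11782658/2337 ≈ 5041.8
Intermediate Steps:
W = 196 (W = -28*(-4 - 3) = -28*(-7) = -7*(-28) = 196)
g(L) = L² (g(L) = L³/L = L²)
(280/665 + 587/246)*(W + g(40)) = (280/665 + 587/246)*(196 + 40²) = (280*(1/665) + 587*(1/246))*(196 + 1600) = (8/19 + 587/246)*1796 = (13121/4674)*1796 = 11782658/2337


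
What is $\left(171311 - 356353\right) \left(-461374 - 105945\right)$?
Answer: $104977842398$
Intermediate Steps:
$\left(171311 - 356353\right) \left(-461374 - 105945\right) = \left(-185042\right) \left(-567319\right) = 104977842398$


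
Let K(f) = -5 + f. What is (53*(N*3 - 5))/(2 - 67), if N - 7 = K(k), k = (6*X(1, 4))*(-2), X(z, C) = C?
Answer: 583/5 ≈ 116.60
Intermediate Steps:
k = -48 (k = (6*4)*(-2) = 24*(-2) = -48)
N = -46 (N = 7 + (-5 - 48) = 7 - 53 = -46)
(53*(N*3 - 5))/(2 - 67) = (53*(-46*3 - 5))/(2 - 67) = (53*(-138 - 5))/(-65) = (53*(-143))*(-1/65) = -7579*(-1/65) = 583/5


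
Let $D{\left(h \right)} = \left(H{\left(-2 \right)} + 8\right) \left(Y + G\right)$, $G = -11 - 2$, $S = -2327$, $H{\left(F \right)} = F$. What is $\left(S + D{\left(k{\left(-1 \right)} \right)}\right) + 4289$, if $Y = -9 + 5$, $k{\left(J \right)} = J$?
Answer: $1860$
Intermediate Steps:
$G = -13$ ($G = -11 - 2 = -13$)
$Y = -4$
$D{\left(h \right)} = -102$ ($D{\left(h \right)} = \left(-2 + 8\right) \left(-4 - 13\right) = 6 \left(-17\right) = -102$)
$\left(S + D{\left(k{\left(-1 \right)} \right)}\right) + 4289 = \left(-2327 - 102\right) + 4289 = -2429 + 4289 = 1860$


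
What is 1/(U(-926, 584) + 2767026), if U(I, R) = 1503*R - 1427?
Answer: 1/3643351 ≈ 2.7447e-7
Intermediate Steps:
U(I, R) = -1427 + 1503*R
1/(U(-926, 584) + 2767026) = 1/((-1427 + 1503*584) + 2767026) = 1/((-1427 + 877752) + 2767026) = 1/(876325 + 2767026) = 1/3643351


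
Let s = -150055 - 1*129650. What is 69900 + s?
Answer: -209805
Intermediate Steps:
s = -279705 (s = -150055 - 129650 = -279705)
69900 + s = 69900 - 279705 = -209805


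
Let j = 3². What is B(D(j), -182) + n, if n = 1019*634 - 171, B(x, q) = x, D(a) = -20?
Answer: 645855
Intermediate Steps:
j = 9
n = 645875 (n = 646046 - 171 = 645875)
B(D(j), -182) + n = -20 + 645875 = 645855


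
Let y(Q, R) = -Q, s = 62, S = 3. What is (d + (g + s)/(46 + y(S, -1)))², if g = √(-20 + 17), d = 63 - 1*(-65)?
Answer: (5566 + I*√3)²/1849 ≈ 16755.0 + 10.428*I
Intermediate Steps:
d = 128 (d = 63 + 65 = 128)
g = I*√3 (g = √(-3) = I*√3 ≈ 1.732*I)
(d + (g + s)/(46 + y(S, -1)))² = (128 + (I*√3 + 62)/(46 - 1*3))² = (128 + (62 + I*√3)/(46 - 3))² = (128 + (62 + I*√3)/43)² = (128 + (62 + I*√3)*(1/43))² = (128 + (62/43 + I*√3/43))² = (5566/43 + I*√3/43)²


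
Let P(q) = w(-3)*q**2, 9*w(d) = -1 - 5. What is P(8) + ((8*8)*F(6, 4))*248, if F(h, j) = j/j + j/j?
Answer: 95104/3 ≈ 31701.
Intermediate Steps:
F(h, j) = 2 (F(h, j) = 1 + 1 = 2)
w(d) = -2/3 (w(d) = (-1 - 5)/9 = (1/9)*(-6) = -2/3)
P(q) = -2*q**2/3
P(8) + ((8*8)*F(6, 4))*248 = -2/3*8**2 + ((8*8)*2)*248 = -2/3*64 + (64*2)*248 = -128/3 + 128*248 = -128/3 + 31744 = 95104/3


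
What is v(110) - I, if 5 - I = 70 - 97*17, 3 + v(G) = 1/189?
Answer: -299942/189 ≈ -1587.0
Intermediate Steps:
v(G) = -566/189 (v(G) = -3 + 1/189 = -566/189)
I = 1584 (I = 5 - (70 - 97*17) = 5 - (70 - 1649) = 5 - 1*(-1579) = 5 + 1579 = 1584)
v(110) - I = -566/189 - 1*1584 = -566/189 - 1584 = -299942/189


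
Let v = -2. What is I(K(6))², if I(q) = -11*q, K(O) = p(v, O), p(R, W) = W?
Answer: 4356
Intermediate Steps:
K(O) = O
I(K(6))² = (-11*6)² = (-66)² = 4356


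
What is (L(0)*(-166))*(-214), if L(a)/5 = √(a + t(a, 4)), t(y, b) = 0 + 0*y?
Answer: 0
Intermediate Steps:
t(y, b) = 0 (t(y, b) = 0 + 0 = 0)
L(a) = 5*√a (L(a) = 5*√(a + 0) = 5*√a)
(L(0)*(-166))*(-214) = ((5*√0)*(-166))*(-214) = ((5*0)*(-166))*(-214) = (0*(-166))*(-214) = 0*(-214) = 0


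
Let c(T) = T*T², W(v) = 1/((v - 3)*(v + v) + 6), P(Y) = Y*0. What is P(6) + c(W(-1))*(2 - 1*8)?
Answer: -3/1372 ≈ -0.0021866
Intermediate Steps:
P(Y) = 0
W(v) = 1/(6 + 2*v*(-3 + v)) (W(v) = 1/((-3 + v)*(2*v) + 6) = 1/(2*v*(-3 + v) + 6) = 1/(6 + 2*v*(-3 + v)))
c(T) = T³
P(6) + c(W(-1))*(2 - 1*8) = 0 + (1/(2*(3 + (-1)² - 3*(-1))))³*(2 - 1*8) = 0 + (1/(2*(3 + 1 + 3)))³*(2 - 8) = 0 + ((½)/7)³*(-6) = 0 + ((½)*(⅐))³*(-6) = 0 + (1/14)³*(-6) = 0 + (1/2744)*(-6) = 0 - 3/1372 = -3/1372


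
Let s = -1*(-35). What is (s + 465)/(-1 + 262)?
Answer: 500/261 ≈ 1.9157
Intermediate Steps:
s = 35
(s + 465)/(-1 + 262) = (35 + 465)/(-1 + 262) = 500/261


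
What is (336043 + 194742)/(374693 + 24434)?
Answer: 530785/399127 ≈ 1.3299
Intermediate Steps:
(336043 + 194742)/(374693 + 24434) = 530785/399127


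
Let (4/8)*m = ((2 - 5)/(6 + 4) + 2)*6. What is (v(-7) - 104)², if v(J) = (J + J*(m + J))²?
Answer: 63210005056/625 ≈ 1.0114e+8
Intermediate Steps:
m = 102/5 (m = 2*(((2 - 5)/(6 + 4) + 2)*6) = 2*((-3/10 + 2)*6) = 2*((17/10)*6) = 2*(51/5) = 102/5 ≈ 20.400)
v(J) = (J + J*(102/5 + J))²
(v(-7) - 104)² = ((1/25)*(-7)²*(107 + 5*(-7))² - 104)² = ((1/25)*49*(107 - 35)² - 104)² = ((1/25)*49*72² - 104)² = ((1/25)*49*5184 - 104)² = (254016/25 - 104)² = (251416/25)² = 63210005056/625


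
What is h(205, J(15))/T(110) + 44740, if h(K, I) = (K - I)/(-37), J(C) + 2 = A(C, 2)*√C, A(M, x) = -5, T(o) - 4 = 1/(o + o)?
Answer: 1458344240/32597 - 1100*√15/32597 ≈ 44739.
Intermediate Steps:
T(o) = 4 + 1/(2*o) (T(o) = 4 + 1/(o + o) = 4 + 1/(2*o))
J(C) = -2 - 5*√C
h(K, I) = -K/37 + I/37 (h(K, I) = (K - I)*(-1/37) = -K/37 + I/37)
h(205, J(15))/T(110) + 44740 = (-1/37*205 + (-2 - 5*√15)/37)/(4 + (½)/110) + 44740 = (-205/37 + (-2/37 - 5*√15/37))/(4 + (½)*(1/110)) + 44740 = (-207/37 - 5*√15/37)/(4 + 1/220) + 44740 = (-207/37 - 5*√15/37)/(881/220) + 44740 = (-207/37 - 5*√15/37)*(220/881) + 44740 = (-45540/32597 - 1100*√15/32597) + 44740 = 1458344240/32597 - 1100*√15/32597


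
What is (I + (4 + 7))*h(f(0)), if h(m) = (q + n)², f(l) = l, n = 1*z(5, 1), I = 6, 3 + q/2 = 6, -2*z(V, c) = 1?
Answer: 2057/4 ≈ 514.25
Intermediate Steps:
z(V, c) = -½ (z(V, c) = -½*1 = -½)
q = 6 (q = -6 + 2*6 = -6 + 12 = 6)
n = -½ (n = 1*(-½) = -½ ≈ -0.50000)
h(m) = 121/4 (h(m) = (6 - ½)² = (11/2)² = 121/4)
(I + (4 + 7))*h(f(0)) = (6 + (4 + 7))*(121/4) = (6 + 11)*(121/4) = 17*(121/4) = 2057/4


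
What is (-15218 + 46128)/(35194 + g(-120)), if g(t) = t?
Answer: 15455/17537 ≈ 0.88128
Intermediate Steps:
(-15218 + 46128)/(35194 + g(-120)) = (-15218 + 46128)/(35194 - 120) = 30910/35074 = 30910*(1/35074) = 15455/17537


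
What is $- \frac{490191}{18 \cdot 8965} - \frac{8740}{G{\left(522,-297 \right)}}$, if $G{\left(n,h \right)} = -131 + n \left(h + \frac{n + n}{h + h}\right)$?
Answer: $- \frac{275366082479}{92352427530} \approx -2.9817$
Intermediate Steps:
$G{\left(n,h \right)} = -131 + n \left(h + \frac{n}{h}\right)$ ($G{\left(n,h \right)} = -131 + n \left(h + \frac{2 n}{2 h}\right) = -131 + n \left(h + 2 n \frac{1}{2 h}\right) = -131 + n \left(h + \frac{n}{h}\right)$)
$- \frac{490191}{18 \cdot 8965} - \frac{8740}{G{\left(522,-297 \right)}} = - \frac{490191}{18 \cdot 8965} - \frac{8740}{-131 - 155034 + \frac{522^{2}}{-297}} = - \frac{490191}{161370} - \frac{8740}{-131 - 155034 - \frac{10092}{11}} = \left(-490191\right) \frac{1}{161370} - \frac{8740}{-131 - 155034 - \frac{10092}{11}} = - \frac{163397}{53790} - \frac{8740}{- \frac{1716907}{11}} = - \frac{163397}{53790} - - \frac{96140}{1716907} = - \frac{163397}{53790} + \frac{96140}{1716907} = - \frac{275366082479}{92352427530}$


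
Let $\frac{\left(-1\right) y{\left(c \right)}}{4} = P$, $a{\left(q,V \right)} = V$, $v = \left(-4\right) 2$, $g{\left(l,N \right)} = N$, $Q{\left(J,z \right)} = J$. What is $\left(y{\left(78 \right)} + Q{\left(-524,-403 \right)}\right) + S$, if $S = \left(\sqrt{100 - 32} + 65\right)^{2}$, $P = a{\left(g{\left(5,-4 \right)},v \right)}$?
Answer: $3801 + 260 \sqrt{17} \approx 4873.0$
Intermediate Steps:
$v = -8$
$P = -8$
$S = \left(65 + 2 \sqrt{17}\right)^{2}$ ($S = \left(\sqrt{68} + 65\right)^{2} = \left(2 \sqrt{17} + 65\right)^{2} = \left(65 + 2 \sqrt{17}\right)^{2} \approx 5365.0$)
$y{\left(c \right)} = 32$ ($y{\left(c \right)} = \left(-4\right) \left(-8\right) = 32$)
$\left(y{\left(78 \right)} + Q{\left(-524,-403 \right)}\right) + S = \left(32 - 524\right) + \left(4293 + 260 \sqrt{17}\right) = -492 + \left(4293 + 260 \sqrt{17}\right) = 3801 + 260 \sqrt{17}$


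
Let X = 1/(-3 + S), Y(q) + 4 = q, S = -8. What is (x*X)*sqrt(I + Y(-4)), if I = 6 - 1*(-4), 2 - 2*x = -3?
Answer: -5*sqrt(2)/22 ≈ -0.32141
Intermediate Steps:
Y(q) = -4 + q
x = 5/2 (x = 1 - 1/2*(-3) = 1 + 3/2 = 5/2 ≈ 2.5000)
I = 10 (I = 6 + 4 = 10)
X = -1/11 (X = 1/(-3 - 8) = 1/(-11) = -1/11 ≈ -0.090909)
(x*X)*sqrt(I + Y(-4)) = ((5/2)*(-1/11))*sqrt(10 + (-4 - 4)) = -5*sqrt(10 - 8)/22 = -5*sqrt(2)/22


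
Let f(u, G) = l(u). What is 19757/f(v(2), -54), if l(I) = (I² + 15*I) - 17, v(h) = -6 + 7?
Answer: -19757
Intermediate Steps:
v(h) = 1
l(I) = -17 + I² + 15*I
f(u, G) = -17 + u² + 15*u
19757/f(v(2), -54) = 19757/(-17 + 1² + 15*1) = 19757/(-17 + 1 + 15) = 19757/(-1) = 19757*(-1) = -19757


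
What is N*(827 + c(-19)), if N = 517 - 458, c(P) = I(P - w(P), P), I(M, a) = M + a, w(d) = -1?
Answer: 46610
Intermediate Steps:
c(P) = 1 + 2*P (c(P) = (P - 1*(-1)) + P = (P + 1) + P = (1 + P) + P = 1 + 2*P)
N = 59
N*(827 + c(-19)) = 59*(827 + (1 + 2*(-19))) = 59*(827 + (1 - 38)) = 59*(827 - 37) = 59*790 = 46610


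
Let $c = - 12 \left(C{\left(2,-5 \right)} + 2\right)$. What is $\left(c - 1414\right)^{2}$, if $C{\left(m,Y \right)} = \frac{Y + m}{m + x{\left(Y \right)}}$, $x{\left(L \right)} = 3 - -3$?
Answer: $\frac{8219689}{4} \approx 2.0549 \cdot 10^{6}$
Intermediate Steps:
$x{\left(L \right)} = 6$ ($x{\left(L \right)} = 3 + 3 = 6$)
$C{\left(m,Y \right)} = \frac{Y + m}{6 + m}$ ($C{\left(m,Y \right)} = \frac{Y + m}{m + 6} = \frac{Y + m}{6 + m}$)
$c = - \frac{39}{2}$ ($c = - 12 \left(\frac{-5 + 2}{6 + 2} + 2\right) = - 12 \left(\frac{1}{8} \left(-3\right) + 2\right) = - 12 \left(- \frac{3}{8} + 2\right) = \left(-12\right) \frac{13}{8} = - \frac{39}{2} \approx -19.5$)
$\left(c - 1414\right)^{2} = \left(- \frac{39}{2} - 1414\right)^{2} = \left(- \frac{2867}{2}\right)^{2} = \frac{8219689}{4}$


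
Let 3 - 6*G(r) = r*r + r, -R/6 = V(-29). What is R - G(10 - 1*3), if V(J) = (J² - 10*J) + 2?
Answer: -40735/6 ≈ -6789.2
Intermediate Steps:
V(J) = 2 + J² - 10*J
R = -6798 (R = -6*(2 + (-29)² - 10*(-29)) = -6*(2 + 841 + 290) = -6*1133 = -6798)
G(r) = ½ - r/6 - r²/6 (G(r) = ½ - (r*r + r)/6 = ½ - (r² + r)/6 = ½ - (r + r²)/6 = ½ + (-r/6 - r²/6) = ½ - r/6 - r²/6)
R - G(10 - 1*3) = -6798 - (½ - (10 - 1*3)/6 - (10 - 1*3)²/6) = -6798 - (½ - (10 - 3)/6 - (10 - 3)²/6) = -6798 - (½ - ⅙*7 - ⅙*7²) = -6798 - (½ - 7/6 - ⅙*49) = -6798 - (½ - 7/6 - 49/6) = -6798 - 1*(-53/6) = -6798 + 53/6 = -40735/6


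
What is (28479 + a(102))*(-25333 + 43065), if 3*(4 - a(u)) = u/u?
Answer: 1515163936/3 ≈ 5.0505e+8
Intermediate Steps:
a(u) = 11/3 (a(u) = 4 - u/(3*u) = 4 - 1/3*1 = 4 - 1/3 = 11/3)
(28479 + a(102))*(-25333 + 43065) = (28479 + 11/3)*(-25333 + 43065) = (85448/3)*17732 = 1515163936/3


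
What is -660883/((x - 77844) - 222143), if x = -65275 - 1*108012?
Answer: 660883/473274 ≈ 1.3964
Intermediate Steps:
x = -173287 (x = -65275 - 108012 = -173287)
-660883/((x - 77844) - 222143) = -660883/((-173287 - 77844) - 222143) = -660883/(-251131 - 222143) = -660883/(-473274) = -660883*(-1/473274) = 660883/473274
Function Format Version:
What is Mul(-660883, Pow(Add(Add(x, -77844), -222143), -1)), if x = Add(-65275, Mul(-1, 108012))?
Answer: Rational(660883, 473274) ≈ 1.3964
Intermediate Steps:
x = -173287 (x = Add(-65275, -108012) = -173287)
Mul(-660883, Pow(Add(Add(x, -77844), -222143), -1)) = Mul(-660883, Pow(Add(Add(-173287, -77844), -222143), -1)) = Mul(-660883, Pow(Add(-251131, -222143), -1)) = Mul(-660883, Pow(-473274, -1)) = Mul(-660883, Rational(-1, 473274)) = Rational(660883, 473274)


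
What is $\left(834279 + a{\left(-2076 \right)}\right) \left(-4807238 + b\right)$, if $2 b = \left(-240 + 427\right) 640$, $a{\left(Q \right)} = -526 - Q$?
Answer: $-3968012922942$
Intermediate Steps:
$b = 59840$ ($b = \frac{\left(-240 + 427\right) 640}{2} = \frac{187 \cdot 640}{2} = \frac{1}{2} \cdot 119680 = 59840$)
$\left(834279 + a{\left(-2076 \right)}\right) \left(-4807238 + b\right) = \left(834279 - -1550\right) \left(-4807238 + 59840\right) = \left(834279 + \left(-526 + 2076\right)\right) \left(-4747398\right) = \left(834279 + 1550\right) \left(-4747398\right) = 835829 \left(-4747398\right) = -3968012922942$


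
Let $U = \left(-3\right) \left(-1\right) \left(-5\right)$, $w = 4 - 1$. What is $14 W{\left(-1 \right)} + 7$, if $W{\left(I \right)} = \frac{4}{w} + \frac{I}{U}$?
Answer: $\frac{133}{5} \approx 26.6$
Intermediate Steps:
$w = 3$ ($w = 4 - 1 = 3$)
$U = -15$ ($U = 3 \left(-5\right) = -15$)
$W{\left(I \right)} = \frac{4}{3} - \frac{I}{15}$ ($W{\left(I \right)} = \frac{4}{3} + \frac{I}{-15} = 4 \cdot \frac{1}{3} + I \left(- \frac{1}{15}\right) = \frac{4}{3} - \frac{I}{15}$)
$14 W{\left(-1 \right)} + 7 = 14 \left(\frac{4}{3} - - \frac{1}{15}\right) + 7 = 14 \left(\frac{4}{3} + \frac{1}{15}\right) + 7 = 14 \cdot \frac{7}{5} + 7 = \frac{98}{5} + 7 = \frac{133}{5}$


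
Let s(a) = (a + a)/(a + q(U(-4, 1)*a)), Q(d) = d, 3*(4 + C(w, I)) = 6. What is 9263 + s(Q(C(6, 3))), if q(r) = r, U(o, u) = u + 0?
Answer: 9264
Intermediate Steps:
C(w, I) = -2 (C(w, I) = -4 + (⅓)*6 = -4 + 2 = -2)
U(o, u) = u
s(a) = 1 (s(a) = (a + a)/(a + 1*a) = (2*a)/(a + a) = (2*a)/((2*a)) = (2*a)*(1/(2*a)) = 1)
9263 + s(Q(C(6, 3))) = 9263 + 1 = 9264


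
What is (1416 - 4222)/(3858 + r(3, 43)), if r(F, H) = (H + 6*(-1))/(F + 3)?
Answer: -16836/23185 ≈ -0.72616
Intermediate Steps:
r(F, H) = (-6 + H)/(3 + F) (r(F, H) = (H - 6)/(3 + F) = (-6 + H)/(3 + F))
(1416 - 4222)/(3858 + r(3, 43)) = (1416 - 4222)/(3858 + (-6 + 43)/(3 + 3)) = -2806/(3858 + 37/6) = -2806/23185/6 = -2806*6/23185 = -16836/23185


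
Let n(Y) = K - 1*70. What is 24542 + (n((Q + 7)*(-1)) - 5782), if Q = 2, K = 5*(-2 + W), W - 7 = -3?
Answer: 18700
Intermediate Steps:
W = 4 (W = 7 - 3 = 4)
K = 10 (K = 5*(-2 + 4) = 5*2 = 10)
n(Y) = -60 (n(Y) = 10 - 1*70 = 10 - 70 = -60)
24542 + (n((Q + 7)*(-1)) - 5782) = 24542 + (-60 - 5782) = 24542 - 5842 = 18700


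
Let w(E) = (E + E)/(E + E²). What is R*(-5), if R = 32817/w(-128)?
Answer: 20838795/2 ≈ 1.0419e+7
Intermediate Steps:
w(E) = 2*E/(E + E²) (w(E) = (2*E)/(E + E²) = 2*E/(E + E²))
R = -4167759/2 (R = 32817/((2/(1 - 128))) = 32817/((2/(-127))) = 32817/((2*(-1/127))) = 32817/(-2/127) = 32817*(-127/2) = -4167759/2 ≈ -2.0839e+6)
R*(-5) = -4167759/2*(-5) = 20838795/2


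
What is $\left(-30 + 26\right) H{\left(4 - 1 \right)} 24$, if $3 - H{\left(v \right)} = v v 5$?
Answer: $4032$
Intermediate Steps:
$H{\left(v \right)} = 3 - 5 v^{2}$ ($H{\left(v \right)} = 3 - v v 5 = 3 - v^{2} \cdot 5 = 3 - 5 v^{2}$)
$\left(-30 + 26\right) H{\left(4 - 1 \right)} 24 = \left(-30 + 26\right) \left(3 - 5 \left(4 - 1\right)^{2}\right) 24 = - 4 \left(3 - 5 \left(4 - 1\right)^{2}\right) 24 = - 4 \left(3 - 5 \cdot 3^{2}\right) 24 = - 4 \left(3 - 45\right) 24 = \left(-4\right) \left(-42\right) 24 = 168 \cdot 24 = 4032$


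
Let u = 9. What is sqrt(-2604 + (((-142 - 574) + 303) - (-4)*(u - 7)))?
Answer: I*sqrt(3009) ≈ 54.854*I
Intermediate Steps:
sqrt(-2604 + (((-142 - 574) + 303) - (-4)*(u - 7))) = sqrt(-2604 + (((-142 - 574) + 303) - (-4)*(9 - 7))) = sqrt(-2604 + ((-716 + 303) - (-4)*2)) = sqrt(-2604 + (-413 - 1*(-8))) = sqrt(-2604 + (-413 + 8)) = sqrt(-2604 - 405) = sqrt(-3009) = I*sqrt(3009)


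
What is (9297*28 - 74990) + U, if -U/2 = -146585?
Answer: 478496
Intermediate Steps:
U = 293170 (U = -2*(-146585) = 293170)
(9297*28 - 74990) + U = (9297*28 - 74990) + 293170 = (260316 - 74990) + 293170 = 185326 + 293170 = 478496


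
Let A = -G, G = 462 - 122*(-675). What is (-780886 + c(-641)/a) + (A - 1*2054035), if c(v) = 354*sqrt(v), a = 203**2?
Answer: -2917733 + 354*I*sqrt(641)/41209 ≈ -2.9177e+6 + 0.21749*I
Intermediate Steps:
a = 41209
G = 82812 (G = 462 + 82350 = 82812)
A = -82812 (A = -1*82812 = -82812)
(-780886 + c(-641)/a) + (A - 1*2054035) = (-780886 + (354*sqrt(-641))/41209) + (-82812 - 1*2054035) = (-780886 + (354*(I*sqrt(641)))*(1/41209)) + (-82812 - 2054035) = (-780886 + (354*I*sqrt(641))*(1/41209)) - 2136847 = (-780886 + 354*I*sqrt(641)/41209) - 2136847 = -2917733 + 354*I*sqrt(641)/41209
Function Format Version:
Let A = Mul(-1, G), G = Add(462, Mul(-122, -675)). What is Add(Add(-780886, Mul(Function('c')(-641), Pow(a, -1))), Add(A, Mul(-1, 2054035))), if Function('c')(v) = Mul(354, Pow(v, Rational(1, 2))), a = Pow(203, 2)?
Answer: Add(-2917733, Mul(Rational(354, 41209), I, Pow(641, Rational(1, 2)))) ≈ Add(-2.9177e+6, Mul(0.21749, I))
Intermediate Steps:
a = 41209
G = 82812 (G = Add(462, 82350) = 82812)
A = -82812 (A = Mul(-1, 82812) = -82812)
Add(Add(-780886, Mul(Function('c')(-641), Pow(a, -1))), Add(A, Mul(-1, 2054035))) = Add(Add(-780886, Mul(Mul(354, Pow(-641, Rational(1, 2))), Pow(41209, -1))), Add(-82812, Mul(-1, 2054035))) = Add(Add(-780886, Mul(Mul(354, Mul(I, Pow(641, Rational(1, 2)))), Rational(1, 41209))), Add(-82812, -2054035)) = Add(Add(-780886, Mul(Mul(354, I, Pow(641, Rational(1, 2))), Rational(1, 41209))), -2136847) = Add(Add(-780886, Mul(Rational(354, 41209), I, Pow(641, Rational(1, 2)))), -2136847) = Add(-2917733, Mul(Rational(354, 41209), I, Pow(641, Rational(1, 2))))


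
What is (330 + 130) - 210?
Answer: 250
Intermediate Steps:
(330 + 130) - 210 = 460 - 210 = 250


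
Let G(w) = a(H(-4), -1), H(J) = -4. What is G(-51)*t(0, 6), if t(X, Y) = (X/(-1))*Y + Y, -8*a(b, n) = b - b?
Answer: 0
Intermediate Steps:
a(b, n) = 0 (a(b, n) = -(b - b)/8 = -1/8*0 = 0)
G(w) = 0
t(X, Y) = Y - X*Y (t(X, Y) = (-X)*Y + Y = -X*Y + Y = Y - X*Y)
G(-51)*t(0, 6) = 0*(6*(1 - 1*0)) = 0*(6*(1 + 0)) = 0*(6*1) = 0*6 = 0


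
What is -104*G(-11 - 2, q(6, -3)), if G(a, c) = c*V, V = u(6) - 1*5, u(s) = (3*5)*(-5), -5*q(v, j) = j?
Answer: 4992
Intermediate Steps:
q(v, j) = -j/5
u(s) = -75 (u(s) = 15*(-5) = -75)
V = -80 (V = -75 - 1*5 = -75 - 5 = -80)
G(a, c) = -80*c (G(a, c) = c*(-80) = -80*c)
-104*G(-11 - 2, q(6, -3)) = -(-8320)*(-⅕*(-3)) = -(-8320)*3/5 = -104*(-48) = 4992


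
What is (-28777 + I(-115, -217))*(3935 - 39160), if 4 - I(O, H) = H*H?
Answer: 2672238950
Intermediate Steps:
I(O, H) = 4 - H**2 (I(O, H) = 4 - H*H = 4 - H**2)
(-28777 + I(-115, -217))*(3935 - 39160) = (-28777 + (4 - 1*(-217)**2))*(3935 - 39160) = (-28777 + (4 - 1*47089))*(-35225) = (-28777 + (4 - 47089))*(-35225) = (-28777 - 47085)*(-35225) = -75862*(-35225) = 2672238950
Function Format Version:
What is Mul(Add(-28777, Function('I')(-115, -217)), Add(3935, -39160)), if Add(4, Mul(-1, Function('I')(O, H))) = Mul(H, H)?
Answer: 2672238950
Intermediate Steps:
Function('I')(O, H) = Add(4, Mul(-1, Pow(H, 2))) (Function('I')(O, H) = Add(4, Mul(-1, Mul(H, H))) = Add(4, Mul(-1, Pow(H, 2))))
Mul(Add(-28777, Function('I')(-115, -217)), Add(3935, -39160)) = Mul(Add(-28777, Add(4, Mul(-1, Pow(-217, 2)))), Add(3935, -39160)) = Mul(Add(-28777, Add(4, Mul(-1, 47089))), -35225) = Mul(Add(-28777, Add(4, -47089)), -35225) = Mul(Add(-28777, -47085), -35225) = Mul(-75862, -35225) = 2672238950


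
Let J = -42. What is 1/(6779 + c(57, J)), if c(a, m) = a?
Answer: 1/6836 ≈ 0.00014628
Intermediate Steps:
1/(6779 + c(57, J)) = 1/(6779 + 57) = 1/6836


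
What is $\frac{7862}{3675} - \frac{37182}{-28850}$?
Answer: $\frac{7269251}{2120475} \approx 3.4281$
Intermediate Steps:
$\frac{7862}{3675} - \frac{37182}{-28850} = 7862 \cdot \frac{1}{3675} - - \frac{18591}{14425} = \frac{7862}{3675} + \frac{18591}{14425} = \frac{7269251}{2120475}$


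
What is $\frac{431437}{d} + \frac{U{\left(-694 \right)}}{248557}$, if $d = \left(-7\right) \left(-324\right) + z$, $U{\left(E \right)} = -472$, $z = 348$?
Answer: $\frac{107235451657}{650225112} \approx 164.92$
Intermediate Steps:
$d = 2616$ ($d = \left(-7\right) \left(-324\right) + 348 = 2268 + 348 = 2616$)
$\frac{431437}{d} + \frac{U{\left(-694 \right)}}{248557} = \frac{431437}{2616} - \frac{472}{248557} = \frac{107235451657}{650225112}$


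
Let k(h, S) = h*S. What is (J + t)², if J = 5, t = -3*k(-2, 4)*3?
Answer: 5929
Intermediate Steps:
k(h, S) = S*h
t = 72 (t = -12*(-2)*3 = -3*(-8)*3 = 24*3 = 72)
(J + t)² = (5 + 72)² = 77² = 5929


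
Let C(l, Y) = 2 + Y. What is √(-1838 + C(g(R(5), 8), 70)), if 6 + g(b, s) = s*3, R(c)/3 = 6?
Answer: I*√1766 ≈ 42.024*I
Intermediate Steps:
R(c) = 18 (R(c) = 3*6 = 18)
g(b, s) = -6 + 3*s (g(b, s) = -6 + s*3 = -6 + 3*s)
√(-1838 + C(g(R(5), 8), 70)) = √(-1838 + (2 + 70)) = √(-1838 + 72) = √(-1766) = I*√1766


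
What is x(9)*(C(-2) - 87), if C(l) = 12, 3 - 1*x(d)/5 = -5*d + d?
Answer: -14625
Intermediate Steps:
x(d) = 15 + 20*d (x(d) = 15 - 5*(-5*d + d) = 15 - (-20)*d = 15 + 20*d)
x(9)*(C(-2) - 87) = (15 + 20*9)*(12 - 87) = (15 + 180)*(-75) = 195*(-75) = -14625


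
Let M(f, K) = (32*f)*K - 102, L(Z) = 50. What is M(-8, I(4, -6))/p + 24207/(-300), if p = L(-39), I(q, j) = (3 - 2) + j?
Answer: -5713/100 ≈ -57.130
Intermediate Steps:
I(q, j) = 1 + j
M(f, K) = -102 + 32*K*f (M(f, K) = 32*K*f - 102 = -102 + 32*K*f)
p = 50
M(-8, I(4, -6))/p + 24207/(-300) = (-102 + 32*(1 - 6)*(-8))/50 + 24207/(-300) = (-102 + 32*(-5)*(-8))*(1/50) + 24207*(-1/300) = (-102 + 1280)*(1/50) - 8069/100 = 1178*(1/50) - 8069/100 = 589/25 - 8069/100 = -5713/100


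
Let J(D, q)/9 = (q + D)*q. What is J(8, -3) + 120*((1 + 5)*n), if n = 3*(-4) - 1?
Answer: -9495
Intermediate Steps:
J(D, q) = 9*q*(D + q) (J(D, q) = 9*((q + D)*q) = 9*((D + q)*q) = 9*(q*(D + q)) = 9*q*(D + q))
n = -13 (n = -12 - 1 = -13)
J(8, -3) + 120*((1 + 5)*n) = 9*(-3)*(8 - 3) + 120*((1 + 5)*(-13)) = 9*(-3)*5 + 120*(6*(-13)) = -135 + 120*(-78) = -135 - 9360 = -9495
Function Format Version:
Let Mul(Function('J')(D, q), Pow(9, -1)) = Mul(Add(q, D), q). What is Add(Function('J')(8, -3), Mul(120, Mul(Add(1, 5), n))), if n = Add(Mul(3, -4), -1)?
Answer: -9495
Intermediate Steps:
Function('J')(D, q) = Mul(9, q, Add(D, q)) (Function('J')(D, q) = Mul(9, Mul(Add(q, D), q)) = Mul(9, Mul(Add(D, q), q)) = Mul(9, Mul(q, Add(D, q))) = Mul(9, q, Add(D, q)))
n = -13 (n = Add(-12, -1) = -13)
Add(Function('J')(8, -3), Mul(120, Mul(Add(1, 5), n))) = Add(Mul(9, -3, Add(8, -3)), Mul(120, Mul(Add(1, 5), -13))) = Add(Mul(9, -3, 5), Mul(120, Mul(6, -13))) = Add(-135, Mul(120, -78)) = Add(-135, -9360) = -9495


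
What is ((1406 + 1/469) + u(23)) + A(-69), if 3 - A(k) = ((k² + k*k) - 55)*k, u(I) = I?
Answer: 307033196/469 ≈ 6.5466e+5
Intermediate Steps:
A(k) = 3 - k*(-55 + 2*k²) (A(k) = 3 - ((k² + k*k) - 55)*k = 3 - ((k² + k²) - 55)*k = 3 - (2*k² - 55)*k = 3 - (-55 + 2*k²)*k = 3 - k*(-55 + 2*k²))
((1406 + 1/469) + u(23)) + A(-69) = ((1406 + 1/469) + 23) + (3 - 2*(-69)³ + 55*(-69)) = ((1406 + 1/469) + 23) + (3 - 2*(-328509) - 3795) = (659415/469 + 23) + (3 + 657018 - 3795) = 670202/469 + 653226 = 307033196/469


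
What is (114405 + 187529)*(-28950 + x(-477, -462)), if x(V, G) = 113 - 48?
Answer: -8721363590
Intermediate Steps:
x(V, G) = 65
(114405 + 187529)*(-28950 + x(-477, -462)) = (114405 + 187529)*(-28950 + 65) = 301934*(-28885) = -8721363590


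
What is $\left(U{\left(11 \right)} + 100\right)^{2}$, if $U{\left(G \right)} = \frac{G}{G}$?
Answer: $10201$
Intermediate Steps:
$U{\left(G \right)} = 1$
$\left(U{\left(11 \right)} + 100\right)^{2} = \left(1 + 100\right)^{2} = 101^{2} = 10201$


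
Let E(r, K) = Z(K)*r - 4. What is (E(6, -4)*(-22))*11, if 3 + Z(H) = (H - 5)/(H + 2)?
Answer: -1210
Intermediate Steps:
Z(H) = -3 + (-5 + H)/(2 + H) (Z(H) = -3 + (H - 5)/(H + 2) = -3 + (-5 + H)/(2 + H))
E(r, K) = -4 + r*(-11 - 2*K)/(2 + K) (E(r, K) = ((-11 - 2*K)/(2 + K))*r - 4 = r*(-11 - 2*K)/(2 + K) - 4 = -4 + r*(-11 - 2*K)/(2 + K))
(E(6, -4)*(-22))*11 = (((-8 - 4*(-4) - 1*6*(11 + 2*(-4)))/(2 - 4))*(-22))*11 = (((-8 + 16 - 1*6*(11 - 8))/(-2))*(-22))*11 = (-(-8 + 16 - 1*6*3)/2*(-22))*11 = (-(-8 + 16 - 18)/2*(-22))*11 = (-1/2*(-10)*(-22))*11 = (5*(-22))*11 = -110*11 = -1210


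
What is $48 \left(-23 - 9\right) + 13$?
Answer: $-1523$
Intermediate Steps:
$48 \left(-23 - 9\right) + 13 = 48 \left(-32\right) + 13 = -1536 + 13 = -1523$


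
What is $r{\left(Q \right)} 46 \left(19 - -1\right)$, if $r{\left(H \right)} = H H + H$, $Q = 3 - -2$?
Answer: $27600$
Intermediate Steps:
$Q = 5$ ($Q = 3 + 2 = 5$)
$r{\left(H \right)} = H + H^{2}$ ($r{\left(H \right)} = H^{2} + H = H + H^{2}$)
$r{\left(Q \right)} 46 \left(19 - -1\right) = 5 \left(1 + 5\right) 46 \left(19 - -1\right) = 5 \cdot 6 \cdot 46 \left(19 + 1\right) = 30 \cdot 46 \cdot 20 = 1380 \cdot 20 = 27600$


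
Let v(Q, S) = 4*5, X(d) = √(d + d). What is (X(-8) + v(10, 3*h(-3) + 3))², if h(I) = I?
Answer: 384 + 160*I ≈ 384.0 + 160.0*I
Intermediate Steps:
X(d) = √2*√d (X(d) = √(2*d) = √2*√d)
v(Q, S) = 20
(X(-8) + v(10, 3*h(-3) + 3))² = (√2*√(-8) + 20)² = (√2*(2*I*√2) + 20)² = (4*I + 20)² = (20 + 4*I)²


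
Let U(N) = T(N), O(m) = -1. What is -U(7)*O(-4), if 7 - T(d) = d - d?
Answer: 7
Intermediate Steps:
T(d) = 7 (T(d) = 7 - (d - d) = 7 - 1*0 = 7 + 0 = 7)
U(N) = 7
-U(7)*O(-4) = -7*(-1) = -1*(-7) = 7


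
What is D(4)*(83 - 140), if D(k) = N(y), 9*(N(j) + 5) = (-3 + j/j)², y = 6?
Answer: 779/3 ≈ 259.67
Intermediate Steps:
N(j) = -41/9 (N(j) = -5 + (-3 + j/j)²/9 = -5 + (-3 + 1)²/9 = -5 + (⅑)*(-2)² = -5 + (⅑)*4 = -5 + 4/9 = -41/9)
D(k) = -41/9
D(4)*(83 - 140) = -41*(83 - 140)/9 = -41/9*(-57) = 779/3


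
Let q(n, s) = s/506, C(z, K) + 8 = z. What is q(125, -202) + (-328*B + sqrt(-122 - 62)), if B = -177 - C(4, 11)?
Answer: 14356131/253 + 2*I*sqrt(46) ≈ 56744.0 + 13.565*I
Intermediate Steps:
C(z, K) = -8 + z
q(n, s) = s/506 (q(n, s) = s*(1/506) = s/506)
B = -173 (B = -177 - (-8 + 4) = -177 - 1*(-4) = -177 + 4 = -173)
q(125, -202) + (-328*B + sqrt(-122 - 62)) = (1/506)*(-202) + (-328*(-173) + sqrt(-122 - 62)) = -101/253 + (56744 + sqrt(-184)) = -101/253 + (56744 + 2*I*sqrt(46)) = 14356131/253 + 2*I*sqrt(46)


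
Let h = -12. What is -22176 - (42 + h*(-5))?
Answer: -22278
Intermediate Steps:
-22176 - (42 + h*(-5)) = -22176 - (42 - 12*(-5)) = -22176 - (42 + 60) = -22176 - 1*102 = -22176 - 102 = -22278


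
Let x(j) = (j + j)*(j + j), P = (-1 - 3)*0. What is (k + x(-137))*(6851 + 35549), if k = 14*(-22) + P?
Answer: 3170163200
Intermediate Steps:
P = 0 (P = -4*0 = 0)
x(j) = 4*j² (x(j) = (2*j)*(2*j) = 4*j²)
k = -308 (k = 14*(-22) + 0 = -308 + 0 = -308)
(k + x(-137))*(6851 + 35549) = (-308 + 4*(-137)²)*(6851 + 35549) = (-308 + 4*18769)*42400 = (-308 + 75076)*42400 = 74768*42400 = 3170163200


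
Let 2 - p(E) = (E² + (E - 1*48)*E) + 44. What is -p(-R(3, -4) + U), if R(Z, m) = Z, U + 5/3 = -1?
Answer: 3404/9 ≈ 378.22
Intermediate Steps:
U = -8/3 (U = -5/3 - 1 = -8/3 ≈ -2.6667)
p(E) = -42 - E² - E*(-48 + E) (p(E) = 2 - ((E² + (E - 1*48)*E) + 44) = 2 - ((E² + (E - 48)*E) + 44) = 2 - ((E² + (-48 + E)*E) + 44) = 2 - ((E² + E*(-48 + E)) + 44) = 2 - (44 + E² + E*(-48 + E)) = 2 + (-44 - E² - E*(-48 + E)) = -42 - E² - E*(-48 + E))
-p(-R(3, -4) + U) = -(-42 - 2*(-1*3 - 8/3)² + 48*(-1*3 - 8/3)) = -(-42 - 2*(-3 - 8/3)² + 48*(-3 - 8/3)) = -(-42 - 2*(-17/3)² + 48*(-17/3)) = -(-42 - 2*289/9 - 272) = -(-42 - 578/9 - 272) = -1*(-3404/9) = 3404/9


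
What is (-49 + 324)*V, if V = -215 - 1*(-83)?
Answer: -36300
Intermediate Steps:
V = -132 (V = -215 + 83 = -132)
(-49 + 324)*V = (-49 + 324)*(-132) = 275*(-132) = -36300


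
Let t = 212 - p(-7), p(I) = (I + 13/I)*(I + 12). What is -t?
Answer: -1794/7 ≈ -256.29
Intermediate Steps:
p(I) = (12 + I)*(I + 13/I) (p(I) = (I + 13/I)*(12 + I) = (12 + I)*(I + 13/I))
t = 1794/7 (t = 212 - (13 + (-7)² + 12*(-7) + 156/(-7)) = 212 - (13 + 49 - 84 + 156*(-⅐)) = 212 - (13 + 49 - 84 - 156/7) = 212 - 1*(-310/7) = 212 + 310/7 = 1794/7 ≈ 256.29)
-t = -1*1794/7 = -1794/7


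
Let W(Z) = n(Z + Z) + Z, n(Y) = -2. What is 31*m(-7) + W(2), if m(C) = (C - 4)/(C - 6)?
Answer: 341/13 ≈ 26.231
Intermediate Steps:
W(Z) = -2 + Z
m(C) = (-4 + C)/(-6 + C)
31*m(-7) + W(2) = 31*((-4 - 7)/(-6 - 7)) + (-2 + 2) = 31*(-11/(-13)) + 0 = 31*(-1/13*(-11)) + 0 = 31*(11/13) + 0 = 341/13 + 0 = 341/13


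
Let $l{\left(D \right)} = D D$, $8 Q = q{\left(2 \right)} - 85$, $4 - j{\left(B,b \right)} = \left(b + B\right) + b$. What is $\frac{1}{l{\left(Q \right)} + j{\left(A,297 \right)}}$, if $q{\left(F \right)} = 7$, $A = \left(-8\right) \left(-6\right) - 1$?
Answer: $- \frac{16}{8671} \approx -0.0018452$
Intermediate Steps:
$A = 47$ ($A = 48 - 1 = 47$)
$j{\left(B,b \right)} = 4 - B - 2 b$ ($j{\left(B,b \right)} = 4 - \left(\left(b + B\right) + b\right) = 4 - \left(\left(B + b\right) + b\right) = 4 - \left(B + 2 b\right) = 4 - B - 2 b$)
$Q = - \frac{39}{4}$ ($Q = \frac{7 - 85}{8} = \frac{1}{8} \left(-78\right) = - \frac{39}{4} \approx -9.75$)
$l{\left(D \right)} = D^{2}$
$\frac{1}{l{\left(Q \right)} + j{\left(A,297 \right)}} = \frac{1}{\left(- \frac{39}{4}\right)^{2} - 637} = \frac{1}{\frac{1521}{16} - 637} = \frac{1}{- \frac{8671}{16}} = - \frac{16}{8671}$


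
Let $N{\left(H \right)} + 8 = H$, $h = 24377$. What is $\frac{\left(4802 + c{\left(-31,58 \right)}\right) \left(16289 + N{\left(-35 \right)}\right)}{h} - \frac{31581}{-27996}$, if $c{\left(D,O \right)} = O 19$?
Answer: $\frac{895348312167}{227486164} \approx 3935.8$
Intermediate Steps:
$N{\left(H \right)} = -8 + H$
$c{\left(D,O \right)} = 19 O$
$\frac{\left(4802 + c{\left(-31,58 \right)}\right) \left(16289 + N{\left(-35 \right)}\right)}{h} - \frac{31581}{-27996} = \frac{\left(4802 + 19 \cdot 58\right) \left(16289 - 43\right)}{24377} - \frac{31581}{-27996} = \left(4802 + 1102\right) \left(16289 - 43\right) \frac{1}{24377} - - \frac{10527}{9332} = 5904 \cdot 16246 \cdot \frac{1}{24377} + \frac{10527}{9332} = 95916384 \cdot \frac{1}{24377} + \frac{10527}{9332} = \frac{95916384}{24377} + \frac{10527}{9332} = \frac{895348312167}{227486164}$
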